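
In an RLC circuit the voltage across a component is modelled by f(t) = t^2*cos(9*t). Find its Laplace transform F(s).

L{cos(9t)} = s/(s^2 + 81).
Then apply L{t^2·g(t)} = (-1)^2 d^2/ds^2[G(s)] with G(s) = s/(s^2 + 81):
differentiating 2 times and applying the sign gives 2*s*(s^2 - 243)/(s^2 + 81)^3.

F(s) = 2*s*(s^2 - 243)/(s^2 + 81)^3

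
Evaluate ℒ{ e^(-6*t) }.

L{1} = 1/s.
By the first shifting theorem, multiplying by e^(-6t) replaces s with s + 6.

1/(s + 6)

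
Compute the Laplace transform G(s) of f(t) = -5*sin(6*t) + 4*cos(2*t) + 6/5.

By linearity of the Laplace transform, transform each term separately.
(4)·[L{cos(2t)} = s/(s^2 + 4)]; L{6/5} = (6/5)/s; (-5)·[L{sin(6t)} = 6/(s^2 + 36)].

G(s) = 4*s/(s^2 + 4) - 30/(s^2 + 36) + 6/(5*s)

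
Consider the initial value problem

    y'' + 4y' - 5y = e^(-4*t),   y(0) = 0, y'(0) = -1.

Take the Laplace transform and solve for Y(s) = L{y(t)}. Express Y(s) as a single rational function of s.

Transform both sides with L{·}.
The derivative rules (L{y''} = s^2 Y - s·y(0) - y'(0) and L{y'} = sY - y(0), with y(0) = 0, y'(0) = -1) turn the left side into (s^2 + 4*s - 5)Y - (-1).
The right side is L{e^(-4*t)} = 1/(s + 4).
So (s^2 + 4*s - 5)Y = 1/(s + 4) + (-1).
Divide through and combine into a single rational function.

Y(s) = (-s - 3)/(s^3 + 8*s^2 + 11*s - 20)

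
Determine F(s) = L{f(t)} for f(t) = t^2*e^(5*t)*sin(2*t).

F(s) = 4*(3*s^2 - 30*s + 71)/(s^2 - 10*s + 29)^3

L{sin(2t)} = 2/(s^2 + 4).
Multiplying by e^(5t) shifts s → s - 5, so L{e^(5*t)*sin(2*t)} = 2/((s - 5)^2 + 4).
Then apply L{t^2·g(t)} = (-1)^2 d^2/ds^2[G(s)] with G(s) = 2/((s - 5)^2 + 4):
differentiating 2 times and applying the sign gives 4*(3*s^2 - 30*s + 71)/(s^2 - 10*s + 29)^3.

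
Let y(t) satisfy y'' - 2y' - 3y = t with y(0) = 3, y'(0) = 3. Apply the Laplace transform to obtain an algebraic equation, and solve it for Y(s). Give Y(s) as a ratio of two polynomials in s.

Y(s) = (3*s^3 - 3*s^2 + 1)/(s^4 - 2*s^3 - 3*s^2)

Transform both sides with L{·}.
Using L{y''} = s^2 Y - s·y(0) - y'(0) and L{y'} = sY - y(0), with y(0) = 3, y'(0) = 3, the left side becomes (s^2 - 2*s - 3)Y - (3*s - 3).
The right side is L{t} = s^(-2).
So (s^2 - 2*s - 3)Y = s^(-2) + (3*s - 3).
Divide through and combine into a single rational function.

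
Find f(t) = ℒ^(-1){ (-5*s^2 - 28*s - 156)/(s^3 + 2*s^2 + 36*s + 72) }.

Factor the denominator: s^3 + 2*s^2 + 36*s + 72 = (s + 2)*(s^2 + 36).
Partial fraction decomposition gives [-3/(s + 2)] + [-2*s/(s^2 + 36)] + [-24/(s^2 + 36)].
Invert each term: -3/(s + 2) ↔ -3e^(-2t); -2·s/(s^2 + 36) ↔ -2cos(6t); -4·6/(s^2 + 36) ↔ -4sin(6t).

f(t) = -4*sin(6*t) - 2*cos(6*t) - 3*exp(-2*t)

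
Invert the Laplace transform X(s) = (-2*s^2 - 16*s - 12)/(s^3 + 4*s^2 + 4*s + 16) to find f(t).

f(t) = -2*sin(2*t) - 3*cos(2*t) + exp(-4*t)

Factor the denominator: s^3 + 4*s^2 + 4*s + 16 = (s + 4)*(s^2 + 4).
Partial fraction decomposition gives [1/(s + 4)] + [-3*s/(s^2 + 4)] + [-4/(s^2 + 4)].
Invert each term: 1/(s + 4) ↔ e^(-4t); -3·s/(s^2 + 4) ↔ -3cos(2t); -2·2/(s^2 + 4) ↔ -2sin(2t).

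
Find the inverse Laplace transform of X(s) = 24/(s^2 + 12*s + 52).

Rewrite the denominator: s^2 + 12*s + 52 = (s + 6)^2 + 16.
The form in (s + 6) signals a first-shifting-theorem factor e^(-6t).
Since L{sin(4t)} = 4/(s^2 + 16), the inverse is e^(-6*t)*sin(4*t), scaled by 6.

6*exp(-6*t)*sin(4*t)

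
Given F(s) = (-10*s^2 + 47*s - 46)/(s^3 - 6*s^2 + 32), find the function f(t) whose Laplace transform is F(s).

Factor the denominator: s^3 - 6*s^2 + 32 = (s - 4)^2*(s + 2).
Partial fraction decomposition gives [-5/(s - 4)] + [-3/(s - 4)^2] + [-5/(s + 2)].
Invert each term: -5/(s - 4) ↔ -5e^(4t); -3/(s - 4)^2 ↔ -3t·e^(4t); -5/(s + 2) ↔ -5e^(-2t).

f(t) = -3*t*exp(4*t) - 5*exp(4*t) - 5*exp(-2*t)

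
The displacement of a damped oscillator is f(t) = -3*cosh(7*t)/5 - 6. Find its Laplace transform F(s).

F(s) = -3*s/(5*(s^2 - 49)) - 6/s

By linearity of the Laplace transform, transform each term separately.
(-3/5)·[L{cosh(7t)} = s/(s^2 - 49)]; L{-6} = -6/s.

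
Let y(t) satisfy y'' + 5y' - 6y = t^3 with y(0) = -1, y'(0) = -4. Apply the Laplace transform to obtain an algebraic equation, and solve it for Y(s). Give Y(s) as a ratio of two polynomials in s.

Y(s) = (-s^5 - 9*s^4 + 6)/(s^6 + 5*s^5 - 6*s^4)

Transform both sides with L{·}.
With L{y''} = s^2 Y - s·y(0) - y'(0) and L{y'} = sY - y(0), with y(0) = -1, y'(0) = -4: the LHS transforms to (s^2 + 5*s - 6)Y - (-s - 9).
The right side is L{t^3} = 6/s^4.
So (s^2 + 5*s - 6)Y = 6/s^4 + (-s - 9).
Isolate Y and clear denominators.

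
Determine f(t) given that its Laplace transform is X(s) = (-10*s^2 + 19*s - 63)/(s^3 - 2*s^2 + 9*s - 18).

f(t) = -5*exp(2*t) + 3*sin(3*t) - 5*cos(3*t)

Factor the denominator: s^3 - 2*s^2 + 9*s - 18 = (s - 2)*(s^2 + 9).
Partial fraction decomposition gives [-5/(s - 2)] + [-5*s/(s^2 + 9)] + [9/(s^2 + 9)].
Invert each term: -5/(s - 2) ↔ -5e^(2t); -5·s/(s^2 + 9) ↔ -5cos(3t); 3·3/(s^2 + 9) ↔ 3sin(3t).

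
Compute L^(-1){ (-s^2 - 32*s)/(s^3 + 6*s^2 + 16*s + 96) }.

-2*sin(4*t) - 4*cos(4*t) + 3*exp(-6*t)

Factor the denominator: s^3 + 6*s^2 + 16*s + 96 = (s + 6)*(s^2 + 16).
Partial fraction decomposition gives [3/(s + 6)] + [-4*s/(s^2 + 16)] + [-8/(s^2 + 16)].
Invert each term: 3/(s + 6) ↔ 3e^(-6t); -4·s/(s^2 + 16) ↔ -4cos(4t); -2·4/(s^2 + 16) ↔ -2sin(4t).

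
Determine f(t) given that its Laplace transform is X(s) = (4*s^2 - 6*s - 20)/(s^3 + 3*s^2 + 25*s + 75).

Factor the denominator: s^3 + 3*s^2 + 25*s + 75 = (s + 3)*(s^2 + 25).
Partial fraction decomposition gives [1/(s + 3)] + [3*s/(s^2 + 25)] + [-15/(s^2 + 25)].
Invert each term: 1/(s + 3) ↔ e^(-3t); 3·s/(s^2 + 25) ↔ 3cos(5t); -3·5/(s^2 + 25) ↔ -3sin(5t).

f(t) = -3*sin(5*t) + 3*cos(5*t) + exp(-3*t)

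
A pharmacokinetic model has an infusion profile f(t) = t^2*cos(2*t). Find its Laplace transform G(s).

G(s) = 2*s*(s^2 - 12)/(s^2 + 4)^3

L{cos(2t)} = s/(s^2 + 4).
Then apply L{t^2·g(t)} = (-1)^2 d^2/ds^2[H(s)] with H(s) = s/(s^2 + 4):
differentiating 2 times and applying the sign gives 2*s*(s^2 - 12)/(s^2 + 4)^3.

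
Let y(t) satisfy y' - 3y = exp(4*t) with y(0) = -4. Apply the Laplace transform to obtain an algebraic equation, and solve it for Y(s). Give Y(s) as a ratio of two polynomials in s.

Y(s) = (-4*s + 17)/(s^2 - 7*s + 12)

Laplace-transform each side.
With L{y'} = sY - y(0) = sY - (-4): the LHS transforms to (s - 3)Y - (-4).
The right side is L{exp(4*t)} = 1/(s - 4).
So (s - 3)Y = 1/(s - 4) + (-4).
Divide through and combine into a single rational function.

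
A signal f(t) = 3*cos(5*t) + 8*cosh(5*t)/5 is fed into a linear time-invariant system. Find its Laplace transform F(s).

F(s) = 3*s/(s^2 + 25) + 8*s/(5*(s^2 - 25))

The transform is linear, so treat each term independently.
(8/5)·[L{cosh(5t)} = s/(s^2 - 25)]; (3)·[L{cos(5t)} = s/(s^2 + 25)].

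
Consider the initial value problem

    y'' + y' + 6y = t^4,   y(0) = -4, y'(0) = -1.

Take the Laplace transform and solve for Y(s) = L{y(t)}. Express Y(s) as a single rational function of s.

Laplace-transform each side.
With L{y''} = s^2 Y - s·y(0) - y'(0) and L{y'} = sY - y(0), with y(0) = -4, y'(0) = -1: the LHS transforms to (s^2 + s + 6)Y - (-4*s - 5).
The right side is L{t^4} = 24/s^5.
So (s^2 + s + 6)Y = 24/s^5 + (-4*s - 5).
Isolate Y and clear denominators.

Y(s) = (-4*s^6 - 5*s^5 + 24)/(s^7 + s^6 + 6*s^5)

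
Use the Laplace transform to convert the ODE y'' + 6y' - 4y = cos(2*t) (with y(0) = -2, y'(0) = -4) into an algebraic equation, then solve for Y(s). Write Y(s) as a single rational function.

Y(s) = (-2*s^3 - 16*s^2 - 7*s - 64)/(s^4 + 6*s^3 + 24*s - 16)

Laplace-transform each side.
With L{y''} = s^2 Y - s·y(0) - y'(0) and L{y'} = sY - y(0), with y(0) = -2, y'(0) = -4: the LHS transforms to (s^2 + 6*s - 4)Y - (-2*s - 16).
The right side is L{cos(2*t)} = s/(s^2 + 4).
So (s^2 + 6*s - 4)Y = s/(s^2 + 4) + (-2*s - 16).
Divide through and combine into a single rational function.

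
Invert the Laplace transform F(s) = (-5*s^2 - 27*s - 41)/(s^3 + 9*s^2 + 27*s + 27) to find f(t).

f(t) = -5*t^2*exp(-3*t)/2 + 3*t*exp(-3*t) - 5*exp(-3*t)

Factor the denominator: s^3 + 9*s^2 + 27*s + 27 = (s + 3)^3.
Partial fraction decomposition gives [-5/(s + 3)] + [3/(s + 3)^2] + [-5/(s + 3)^3].
Invert each term: -5/(s + 3) ↔ -5e^(-3t); 3/(s + 3)^2 ↔ 3t·e^(-3t); -5/(s + 3)^3 ↔ (-5/2)t^2·e^(-3t).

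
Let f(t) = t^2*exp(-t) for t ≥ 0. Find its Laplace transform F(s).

L{e^(-t)} = 1/(s + 1).
Then apply L{t^2·g(t)} = (-1)^2 d^2/ds^2[G(s)] with G(s) = 1/(s + 1):
differentiating 2 times and applying the sign gives 2/(s + 1)^3.

F(s) = 2/(s + 1)^3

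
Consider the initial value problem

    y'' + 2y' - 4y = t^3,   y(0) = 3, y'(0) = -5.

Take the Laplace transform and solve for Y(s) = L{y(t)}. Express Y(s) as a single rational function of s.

Y(s) = (3*s^5 + s^4 + 6)/(s^6 + 2*s^5 - 4*s^4)

Laplace-transform each side.
Using L{y''} = s^2 Y - s·y(0) - y'(0) and L{y'} = sY - y(0), with y(0) = 3, y'(0) = -5, the left side becomes (s^2 + 2*s - 4)Y - (3*s + 1).
The right side is L{t^3} = 6/s^4.
So (s^2 + 2*s - 4)Y = 6/s^4 + (3*s + 1).
Divide through and combine into a single rational function.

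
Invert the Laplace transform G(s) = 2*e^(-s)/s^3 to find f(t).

The factor e^(-s) signals a time shift by c = 1 (second shifting theorem).
L{t^2} = 2!/s^3 = 2/s^3, so L^-1{2/s^3} = t^2.
Hence the inverse is u(t - 1) times that function evaluated at t - 1.

f(t) = Heaviside(t - 1)*((t - 1)^2)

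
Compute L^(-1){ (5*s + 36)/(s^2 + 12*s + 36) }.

6*t*exp(-6*t) + 5*exp(-6*t)

Factor the denominator: s^2 + 12*s + 36 = (s + 6)^2.
Partial fraction decomposition gives [5/(s + 6)] + [6/(s + 6)^2].
Invert each term: 5/(s + 6) ↔ 5e^(-6t); 6/(s + 6)^2 ↔ 6t·e^(-6t).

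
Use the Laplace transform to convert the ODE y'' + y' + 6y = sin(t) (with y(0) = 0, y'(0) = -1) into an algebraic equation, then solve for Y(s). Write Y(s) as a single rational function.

Laplace-transform each side.
With L{y''} = s^2 Y - s·y(0) - y'(0) and L{y'} = sY - y(0), with y(0) = 0, y'(0) = -1: the LHS transforms to (s^2 + s + 6)Y - (-1).
The right side is L{sin(t)} = 1/(s^2 + 1).
So (s^2 + s + 6)Y = 1/(s^2 + 1) + (-1).
Divide through and combine into a single rational function.

Y(s) = -s^2/(s^4 + s^3 + 7*s^2 + s + 6)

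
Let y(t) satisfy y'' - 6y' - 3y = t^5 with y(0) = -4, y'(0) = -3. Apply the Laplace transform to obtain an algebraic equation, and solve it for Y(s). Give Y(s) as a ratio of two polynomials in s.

Apply the Laplace transform to the equation.
With L{y''} = s^2 Y - s·y(0) - y'(0) and L{y'} = sY - y(0), with y(0) = -4, y'(0) = -3: the LHS transforms to (s^2 - 6*s - 3)Y - (-4*s + 21).
The right side is L{t^5} = 120/s^6.
So (s^2 - 6*s - 3)Y = 120/s^6 + (-4*s + 21).
Divide through and combine into a single rational function.

Y(s) = (-4*s^7 + 21*s^6 + 120)/(s^8 - 6*s^7 - 3*s^6)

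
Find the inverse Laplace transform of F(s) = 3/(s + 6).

Since L{e^(-6t)} = 1/(s + 6), the inverse is e^(-6*t), scaled by 3.

3*exp(-6*t)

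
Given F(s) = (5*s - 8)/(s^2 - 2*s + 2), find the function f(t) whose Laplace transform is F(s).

Complete the square in the denominator: s^2 - 2*s + 2 = (s - 1)^2 + 1^2.
Split the numerator to match: 5*s - 8 = 5·(s - 1) - 3·1.
Invert each term: 5·(s - 1)/((s - 1)^2 + 1) ↔ 5e^(t)cos(t); -3·1/((s - 1)^2 + 1) ↔ -3e^(t)sin(t).

f(t) = -3*exp(t)*sin(t) + 5*exp(t)*cos(t)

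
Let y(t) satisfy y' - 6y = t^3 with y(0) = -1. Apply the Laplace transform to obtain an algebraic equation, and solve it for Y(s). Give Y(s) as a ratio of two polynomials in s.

Transform both sides with L{·}.
Using L{y'} = sY - y(0) = sY - (-1), the left side becomes (s - 6)Y - (-1).
The right side is L{t^3} = 6/s^4.
So (s - 6)Y = 6/s^4 + (-1).
Divide through and combine into a single rational function.

Y(s) = (-s^4 + 6)/(s^5 - 6*s^4)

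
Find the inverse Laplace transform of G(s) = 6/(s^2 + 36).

sin(6*t)

Since L{sin(6t)} = 6/(s^2 + 36), the inverse is sin(6*t).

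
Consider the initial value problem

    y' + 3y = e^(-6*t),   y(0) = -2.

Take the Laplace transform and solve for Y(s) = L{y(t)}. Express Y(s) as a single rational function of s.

Y(s) = (-2*s - 11)/(s^2 + 9*s + 18)

Laplace-transform each side.
With L{y'} = sY - y(0) = sY - (-2): the LHS transforms to (s + 3)Y - (-2).
The right side is L{e^(-6*t)} = 1/(s + 6).
So (s + 3)Y = 1/(s + 6) + (-2).
Isolate Y and clear denominators.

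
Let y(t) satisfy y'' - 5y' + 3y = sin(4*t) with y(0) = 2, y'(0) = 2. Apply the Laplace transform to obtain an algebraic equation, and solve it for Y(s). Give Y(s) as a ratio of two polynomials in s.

Y(s) = (2*s^3 - 8*s^2 + 32*s - 124)/(s^4 - 5*s^3 + 19*s^2 - 80*s + 48)

Apply the Laplace transform to the equation.
The derivative rules (L{y''} = s^2 Y - s·y(0) - y'(0) and L{y'} = sY - y(0), with y(0) = 2, y'(0) = 2) turn the left side into (s^2 - 5*s + 3)Y - (2*s - 8).
The right side is L{sin(4*t)} = 4/(s^2 + 16).
So (s^2 - 5*s + 3)Y = 4/(s^2 + 16) + (2*s - 8).
Solve for Y(s) and write it as one ratio of polynomials.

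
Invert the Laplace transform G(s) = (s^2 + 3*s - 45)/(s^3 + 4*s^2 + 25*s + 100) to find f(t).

f(t) = -sin(5*t) + 2*cos(5*t) - exp(-4*t)

Factor the denominator: s^3 + 4*s^2 + 25*s + 100 = (s + 4)*(s^2 + 25).
Partial fraction decomposition gives [-1/(s + 4)] + [2*s/(s^2 + 25)] + [-5/(s^2 + 25)].
Invert each term: -1/(s + 4) ↔ -e^(-4t); 2·s/(s^2 + 25) ↔ 2cos(5t); -1·5/(s^2 + 25) ↔ -sin(5t).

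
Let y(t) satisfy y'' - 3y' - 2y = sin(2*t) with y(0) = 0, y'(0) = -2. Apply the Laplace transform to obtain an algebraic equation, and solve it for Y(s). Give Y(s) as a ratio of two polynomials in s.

Transform both sides with L{·}.
The derivative rules (L{y''} = s^2 Y - s·y(0) - y'(0) and L{y'} = sY - y(0), with y(0) = 0, y'(0) = -2) turn the left side into (s^2 - 3*s - 2)Y - (-2).
The right side is L{sin(2*t)} = 2/(s^2 + 4).
So (s^2 - 3*s - 2)Y = 2/(s^2 + 4) + (-2).
Solve for Y(s) and write it as one ratio of polynomials.

Y(s) = (-2*s^2 - 6)/(s^4 - 3*s^3 + 2*s^2 - 12*s - 8)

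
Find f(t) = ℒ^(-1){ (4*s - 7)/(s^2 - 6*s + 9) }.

f(t) = 5*t*exp(3*t) + 4*exp(3*t)

Factor the denominator: s^2 - 6*s + 9 = (s - 3)^2.
Partial fraction decomposition gives [4/(s - 3)] + [5/(s - 3)^2].
Invert each term: 4/(s - 3) ↔ 4e^(3t); 5/(s - 3)^2 ↔ 5t·e^(3t).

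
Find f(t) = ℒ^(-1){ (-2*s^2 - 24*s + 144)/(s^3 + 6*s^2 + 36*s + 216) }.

Factor the denominator: s^3 + 6*s^2 + 36*s + 216 = (s + 6)*(s^2 + 36).
Partial fraction decomposition gives [3/(s + 6)] + [-5*s/(s^2 + 36)] + [6/(s^2 + 36)].
Invert each term: 3/(s + 6) ↔ 3e^(-6t); -5·s/(s^2 + 36) ↔ -5cos(6t); 1·6/(s^2 + 36) ↔ sin(6t).

f(t) = sin(6*t) - 5*cos(6*t) + 3*exp(-6*t)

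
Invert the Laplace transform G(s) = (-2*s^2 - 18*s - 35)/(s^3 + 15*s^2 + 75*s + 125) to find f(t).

f(t) = 5*t^2*exp(-5*t)/2 + 2*t*exp(-5*t) - 2*exp(-5*t)

Factor the denominator: s^3 + 15*s^2 + 75*s + 125 = (s + 5)^3.
Partial fraction decomposition gives [-2/(s + 5)] + [2/(s + 5)^2] + [5/(s + 5)^3].
Invert each term: -2/(s + 5) ↔ -2e^(-5t); 2/(s + 5)^2 ↔ 2t·e^(-5t); 5/(s + 5)^3 ↔ (5/2)t^2·e^(-5t).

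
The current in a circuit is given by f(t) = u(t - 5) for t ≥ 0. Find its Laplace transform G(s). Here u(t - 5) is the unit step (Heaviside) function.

G(s) = exp(-5*s)/s

By the second shifting theorem, L{u(t - c)·g(t - c)} = e^(-cs)·H(s) with c = 5 and H(s) = L{g(t)}.
L{1} = 1/s.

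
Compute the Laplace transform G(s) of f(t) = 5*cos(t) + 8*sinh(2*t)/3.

Apply the Laplace transform termwise.
(8/3)·[L{sinh(2t)} = 2/(s^2 - 4)]; (5)·[L{cos(t)} = s/(s^2 + 1)].

G(s) = 5*s/(s^2 + 1) + 16/(3*(s^2 - 4))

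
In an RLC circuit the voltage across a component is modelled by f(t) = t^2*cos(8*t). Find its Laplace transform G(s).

L{cos(8t)} = s/(s^2 + 64).
Then apply L{t^2·g(t)} = (-1)^2 d^2/ds^2[H(s)] with H(s) = s/(s^2 + 64):
differentiating 2 times and applying the sign gives 2*s*(s^2 - 192)/(s^2 + 64)^3.

G(s) = 2*s*(s^2 - 192)/(s^2 + 64)^3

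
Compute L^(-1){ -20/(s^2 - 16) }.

-5*sinh(4*t)

Since L{sinh(4t)} = 4/(s^2 - 16), the inverse is sinh(4*t), scaled by -5.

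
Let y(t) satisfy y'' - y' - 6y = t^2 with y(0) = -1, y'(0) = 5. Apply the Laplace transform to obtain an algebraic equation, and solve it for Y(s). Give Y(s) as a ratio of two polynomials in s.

Y(s) = (-s^4 + 6*s^3 + 2)/(s^5 - s^4 - 6*s^3)

Take the Laplace transform of both sides.
With L{y''} = s^2 Y - s·y(0) - y'(0) and L{y'} = sY - y(0), with y(0) = -1, y'(0) = 5: the LHS transforms to (s^2 - s - 6)Y - (-s + 6).
The right side is L{t^2} = 2/s^3.
So (s^2 - s - 6)Y = 2/s^3 + (-s + 6).
Divide through and combine into a single rational function.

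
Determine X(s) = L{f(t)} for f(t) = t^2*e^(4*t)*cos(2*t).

X(s) = 2*(s - 4)*(s^2 - 8*s + 4)/(s^2 - 8*s + 20)^3

L{cos(2t)} = s/(s^2 + 4).
Multiplying by e^(4t) shifts s → s - 4, so L{e^(4*t)*cos(2*t)} = (s - 4)/((s - 4)^2 + 4).
Then apply L{t^2·g(t)} = (-1)^2 d^2/ds^2[G(s)] with G(s) = (s - 4)/((s - 4)^2 + 4):
differentiating 2 times and applying the sign gives 2*(s - 4)*(s^2 - 8*s + 4)/(s^2 - 8*s + 20)^3.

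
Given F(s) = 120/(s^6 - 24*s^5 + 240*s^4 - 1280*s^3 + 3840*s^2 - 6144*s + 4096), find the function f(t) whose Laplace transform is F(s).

Rewrite the denominator: s^6 - 24*s^5 + 240*s^4 - 1280*s^3 + 3840*s^2 - 6144*s + 4096 = (s - 4)^6.
The form in (s - 4) signals a first-shifting-theorem factor e^(4t).
Since L{t^5} = 5!/s^6 = 120/s^6, the inverse is t^5*exp(4*t).

f(t) = t^5*exp(4*t)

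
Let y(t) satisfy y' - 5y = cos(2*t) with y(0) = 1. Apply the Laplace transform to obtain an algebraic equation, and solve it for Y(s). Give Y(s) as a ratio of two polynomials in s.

Y(s) = (s^2 + s + 4)/(s^3 - 5*s^2 + 4*s - 20)

Transform both sides with L{·}.
Using L{y'} = sY - y(0) = sY - 1, the left side becomes (s - 5)Y - (1).
The right side is L{cos(2*t)} = s/(s^2 + 4).
So (s - 5)Y = s/(s^2 + 4) + (1).
Isolate Y and clear denominators.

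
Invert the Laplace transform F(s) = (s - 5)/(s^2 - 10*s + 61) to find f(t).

f(t) = exp(5*t)*cos(6*t)

Rewrite the denominator: s^2 - 10*s + 61 = (s - 5)^2 + 36.
The form in (s - 5) signals a first-shifting-theorem factor e^(5t).
Since L{cos(6t)} = s/(s^2 + 36), the inverse is e^(5*t)*cos(6*t).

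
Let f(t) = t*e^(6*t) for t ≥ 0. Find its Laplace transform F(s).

L{t} = 1!/s^2 = 1/s^2.
By the first shifting theorem, multiplying by e^(6t) replaces s with s - 6.

F(s) = (s - 6)^(-2)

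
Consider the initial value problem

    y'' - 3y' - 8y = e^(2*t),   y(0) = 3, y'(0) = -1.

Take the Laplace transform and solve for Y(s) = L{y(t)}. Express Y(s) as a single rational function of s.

Y(s) = (3*s^2 - 16*s + 21)/(s^3 - 5*s^2 - 2*s + 16)

Laplace-transform each side.
The derivative rules (L{y''} = s^2 Y - s·y(0) - y'(0) and L{y'} = sY - y(0), with y(0) = 3, y'(0) = -1) turn the left side into (s^2 - 3*s - 8)Y - (3*s - 10).
The right side is L{e^(2*t)} = 1/(s - 2).
So (s^2 - 3*s - 8)Y = 1/(s - 2) + (3*s - 10).
Divide through and combine into a single rational function.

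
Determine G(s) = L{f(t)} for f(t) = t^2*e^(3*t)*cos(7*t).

G(s) = 2*(s - 3)*(s^2 - 6*s - 138)/(s^2 - 6*s + 58)^3

L{cos(7t)} = s/(s^2 + 49).
Multiplying by e^(3t) shifts s → s - 3, so L{e^(3*t)*cos(7*t)} = (s - 3)/((s - 3)^2 + 49).
Then apply L{t^2·g(t)} = (-1)^2 d^2/ds^2[H(s)] with H(s) = (s - 3)/((s - 3)^2 + 49):
differentiating 2 times and applying the sign gives 2*(s - 3)*(s^2 - 6*s - 138)/(s^2 - 6*s + 58)^3.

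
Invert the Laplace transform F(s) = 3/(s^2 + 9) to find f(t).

f(t) = sin(3*t)

Since L{sin(3t)} = 3/(s^2 + 9), the inverse is sin(3*t).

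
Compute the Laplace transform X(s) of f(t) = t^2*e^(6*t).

L{e^(6t)} = 1/(s - 6).
Then apply L{t^2·g(t)} = (-1)^2 d^2/ds^2[G(s)] with G(s) = 1/(s - 6):
differentiating 2 times and applying the sign gives 2/(s - 6)^3.

X(s) = 2/(s - 6)^3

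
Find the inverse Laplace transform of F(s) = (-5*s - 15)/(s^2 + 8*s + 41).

exp(-4*t)*sin(5*t) - 5*exp(-4*t)*cos(5*t)

Complete the square in the denominator: s^2 + 8*s + 41 = (s + 4)^2 + 5^2.
Split the numerator to match: -5*s - 15 = -5·(s + 4) + 1·5.
Invert each term: -5·(s + 4)/((s + 4)^2 + 25) ↔ -5e^(-4t)cos(5t); 1·5/((s + 4)^2 + 25) ↔ e^(-4t)sin(5t).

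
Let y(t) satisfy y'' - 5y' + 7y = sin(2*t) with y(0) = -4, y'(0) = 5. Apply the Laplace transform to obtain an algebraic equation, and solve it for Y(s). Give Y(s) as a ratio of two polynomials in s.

Y(s) = (-4*s^3 + 25*s^2 - 16*s + 102)/(s^4 - 5*s^3 + 11*s^2 - 20*s + 28)

Transform both sides with L{·}.
The derivative rules (L{y''} = s^2 Y - s·y(0) - y'(0) and L{y'} = sY - y(0), with y(0) = -4, y'(0) = 5) turn the left side into (s^2 - 5*s + 7)Y - (-4*s + 25).
The right side is L{sin(2*t)} = 2/(s^2 + 4).
So (s^2 - 5*s + 7)Y = 2/(s^2 + 4) + (-4*s + 25).
Isolate Y and clear denominators.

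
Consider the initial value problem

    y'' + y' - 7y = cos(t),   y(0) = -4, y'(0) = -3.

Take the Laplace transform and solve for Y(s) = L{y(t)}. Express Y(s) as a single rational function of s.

Y(s) = (-4*s^3 - 7*s^2 - 3*s - 7)/(s^4 + s^3 - 6*s^2 + s - 7)

Laplace-transform each side.
Using L{y''} = s^2 Y - s·y(0) - y'(0) and L{y'} = sY - y(0), with y(0) = -4, y'(0) = -3, the left side becomes (s^2 + s - 7)Y - (-4*s - 7).
The right side is L{cos(t)} = s/(s^2 + 1).
So (s^2 + s - 7)Y = s/(s^2 + 1) + (-4*s - 7).
Isolate Y and clear denominators.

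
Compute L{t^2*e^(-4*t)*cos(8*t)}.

L{cos(8t)} = s/(s^2 + 64).
Multiplying by e^(-4t) shifts s → s + 4, so L{e^(-4*t)*cos(8*t)} = (s + 4)/((s + 4)^2 + 64).
Then apply L{t^2·g(t)} = (-1)^2 d^2/ds^2[G(s)] with G(s) = (s + 4)/((s + 4)^2 + 64):
differentiating 2 times and applying the sign gives 2*(s + 4)*(s^2 + 8*s - 176)/(s^2 + 8*s + 80)^3.

2*(s + 4)*(s^2 + 8*s - 176)/(s^2 + 8*s + 80)^3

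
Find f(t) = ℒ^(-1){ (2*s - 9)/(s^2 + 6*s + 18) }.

Complete the square in the denominator: s^2 + 6*s + 18 = (s + 3)^2 + 3^2.
Split the numerator to match: 2*s - 9 = 2·(s + 3) - 5·3.
Invert each term: 2·(s + 3)/((s + 3)^2 + 9) ↔ 2e^(-3t)cos(3t); -5·3/((s + 3)^2 + 9) ↔ -5e^(-3t)sin(3t).

f(t) = -5*exp(-3*t)*sin(3*t) + 2*exp(-3*t)*cos(3*t)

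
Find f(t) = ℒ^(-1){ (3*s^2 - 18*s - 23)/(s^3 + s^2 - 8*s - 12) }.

f(t) = -5*t*exp(-2*t) - 2*exp(3*t) + 5*exp(-2*t)

Factor the denominator: s^3 + s^2 - 8*s - 12 = (s - 3)*(s + 2)^2.
Partial fraction decomposition gives [5/(s + 2)] + [-5/(s + 2)^2] + [-2/(s - 3)].
Invert each term: 5/(s + 2) ↔ 5e^(-2t); -5/(s + 2)^2 ↔ -5t·e^(-2t); -2/(s - 3) ↔ -2e^(3t).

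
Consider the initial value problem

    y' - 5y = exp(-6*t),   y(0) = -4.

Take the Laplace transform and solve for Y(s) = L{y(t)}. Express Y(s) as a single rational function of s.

Laplace-transform each side.
The derivative rules (L{y'} = sY - y(0) = sY - (-4)) turn the left side into (s - 5)Y - (-4).
The right side is L{exp(-6*t)} = 1/(s + 6).
So (s - 5)Y = 1/(s + 6) + (-4).
Isolate Y and clear denominators.

Y(s) = (-4*s - 23)/(s^2 + s - 30)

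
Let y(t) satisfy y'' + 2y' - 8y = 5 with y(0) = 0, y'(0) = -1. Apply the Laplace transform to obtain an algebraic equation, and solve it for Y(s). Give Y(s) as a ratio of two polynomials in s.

Apply the Laplace transform to the equation.
With L{y''} = s^2 Y - s·y(0) - y'(0) and L{y'} = sY - y(0), with y(0) = 0, y'(0) = -1: the LHS transforms to (s^2 + 2*s - 8)Y - (-1).
The right side is L{5} = 5/s.
So (s^2 + 2*s - 8)Y = 5/s + (-1).
Isolate Y and clear denominators.

Y(s) = (-s + 5)/(s^3 + 2*s^2 - 8*s)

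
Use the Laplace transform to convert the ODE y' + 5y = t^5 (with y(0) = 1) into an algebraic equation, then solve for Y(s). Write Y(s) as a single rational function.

Y(s) = (s^6 + 120)/(s^7 + 5*s^6)

Laplace-transform each side.
Using L{y'} = sY - y(0) = sY - 1, the left side becomes (s + 5)Y - (1).
The right side is L{t^5} = 120/s^6.
So (s + 5)Y = 120/s^6 + (1).
Divide through and combine into a single rational function.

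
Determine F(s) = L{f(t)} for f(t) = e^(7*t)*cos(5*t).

L{cos(5t)} = s/(s^2 + 25).
By the first shifting theorem, multiplying by e^(7t) replaces s with s - 7.

F(s) = (s - 7)/((s - 7)^2 + 25)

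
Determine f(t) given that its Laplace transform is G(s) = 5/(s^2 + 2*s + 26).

f(t) = exp(-t)*sin(5*t)

Rewrite the denominator: s^2 + 2*s + 26 = (s + 1)^2 + 25.
The form in (s + 1) signals a first-shifting-theorem factor e^(-t).
Since L{sin(5t)} = 5/(s^2 + 25), the inverse is exp(-t)*sin(5*t).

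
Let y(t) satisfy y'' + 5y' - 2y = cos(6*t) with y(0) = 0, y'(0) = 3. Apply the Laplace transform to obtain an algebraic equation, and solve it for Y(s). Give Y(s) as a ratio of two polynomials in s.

Transform both sides with L{·}.
Using L{y''} = s^2 Y - s·y(0) - y'(0) and L{y'} = sY - y(0), with y(0) = 0, y'(0) = 3, the left side becomes (s^2 + 5*s - 2)Y - (3).
The right side is L{cos(6*t)} = s/(s^2 + 36).
So (s^2 + 5*s - 2)Y = s/(s^2 + 36) + (3).
Divide through and combine into a single rational function.

Y(s) = (3*s^2 + s + 108)/(s^4 + 5*s^3 + 34*s^2 + 180*s - 72)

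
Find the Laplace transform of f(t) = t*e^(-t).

(s + 1)^(-2)

L{e^(-t)} = 1/(s + 1).
Then apply L{t·g(t)} = -d/ds[G(s)] with G(s) = 1/(s + 1):
differentiating 1 time and applying the sign gives (s + 1)^(-2).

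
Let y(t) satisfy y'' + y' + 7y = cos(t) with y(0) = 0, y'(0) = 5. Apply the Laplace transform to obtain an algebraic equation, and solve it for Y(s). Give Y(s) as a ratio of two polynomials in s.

Take the Laplace transform of both sides.
The derivative rules (L{y''} = s^2 Y - s·y(0) - y'(0) and L{y'} = sY - y(0), with y(0) = 0, y'(0) = 5) turn the left side into (s^2 + s + 7)Y - (5).
The right side is L{cos(t)} = s/(s^2 + 1).
So (s^2 + s + 7)Y = s/(s^2 + 1) + (5).
Solve for Y(s) and write it as one ratio of polynomials.

Y(s) = (5*s^2 + s + 5)/(s^4 + s^3 + 8*s^2 + s + 7)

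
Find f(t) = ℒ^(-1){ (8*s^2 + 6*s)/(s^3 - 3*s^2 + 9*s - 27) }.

f(t) = 5*exp(3*t) + 5*sin(3*t) + 3*cos(3*t)

Factor the denominator: s^3 - 3*s^2 + 9*s - 27 = (s - 3)*(s^2 + 9).
Partial fraction decomposition gives [5/(s - 3)] + [3*s/(s^2 + 9)] + [15/(s^2 + 9)].
Invert each term: 5/(s - 3) ↔ 5e^(3t); 3·s/(s^2 + 9) ↔ 3cos(3t); 5·3/(s^2 + 9) ↔ 5sin(3t).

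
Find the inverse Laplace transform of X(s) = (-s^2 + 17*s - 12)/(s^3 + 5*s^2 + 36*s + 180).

Factor the denominator: s^3 + 5*s^2 + 36*s + 180 = (s + 5)*(s^2 + 36).
Partial fraction decomposition gives [-2/(s + 5)] + [s/(s^2 + 36)] + [12/(s^2 + 36)].
Invert each term: -2/(s + 5) ↔ -2e^(-5t); 1·s/(s^2 + 36) ↔ cos(6t); 2·6/(s^2 + 36) ↔ 2sin(6t).

2*sin(6*t) + cos(6*t) - 2*exp(-5*t)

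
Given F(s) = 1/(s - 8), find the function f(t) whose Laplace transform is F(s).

f(t) = exp(8*t)

Since L{e^(8t)} = 1/(s - 8), the inverse is e^(8*t).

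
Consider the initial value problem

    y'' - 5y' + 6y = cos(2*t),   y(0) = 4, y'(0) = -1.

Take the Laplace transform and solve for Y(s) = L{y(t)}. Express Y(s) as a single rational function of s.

Take the Laplace transform of both sides.
Using L{y''} = s^2 Y - s·y(0) - y'(0) and L{y'} = sY - y(0), with y(0) = 4, y'(0) = -1, the left side becomes (s^2 - 5*s + 6)Y - (4*s - 21).
The right side is L{cos(2*t)} = s/(s^2 + 4).
So (s^2 - 5*s + 6)Y = s/(s^2 + 4) + (4*s - 21).
Divide through and combine into a single rational function.

Y(s) = (4*s^3 - 21*s^2 + 17*s - 84)/(s^4 - 5*s^3 + 10*s^2 - 20*s + 24)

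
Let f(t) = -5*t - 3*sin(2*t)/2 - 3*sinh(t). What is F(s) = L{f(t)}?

F(s) = -3/(s^2 + 4) - 3/(s^2 - 1) - 5/s^2

By linearity of the Laplace transform, transform each term separately.
(-3)·[L{sinh(t)} = 1/(s^2 - 1)]; (-3/2)·[L{sin(2t)} = 2/(s^2 + 4)]; (-5)·[L{t} = 1!/s^2 = 1/s^2].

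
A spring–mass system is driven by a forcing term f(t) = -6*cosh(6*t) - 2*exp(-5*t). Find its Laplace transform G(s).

By linearity of the Laplace transform, transform each term separately.
(-6)·[L{cosh(6t)} = s/(s^2 - 36)]; (-2)·[L{e^(-5t)} = 1/(s + 5)].

G(s) = -6*s/(s^2 - 36) - 2/(s + 5)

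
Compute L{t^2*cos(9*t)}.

L{cos(9t)} = s/(s^2 + 81).
Then apply L{t^2·g(t)} = (-1)^2 d^2/ds^2[G(s)] with G(s) = s/(s^2 + 81):
differentiating 2 times and applying the sign gives 2*s*(s^2 - 243)/(s^2 + 81)^3.

2*s*(s^2 - 243)/(s^2 + 81)^3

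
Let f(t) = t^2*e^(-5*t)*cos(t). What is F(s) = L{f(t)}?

F(s) = 2*(s + 5)*(s^2 + 10*s + 22)/(s^2 + 10*s + 26)^3

L{cos(t)} = s/(s^2 + 1).
Multiplying by e^(-5t) shifts s → s + 5, so L{e^(-5*t)*cos(t)} = (s + 5)/((s + 5)^2 + 1).
Then apply L{t^2·g(t)} = (-1)^2 d^2/ds^2[G(s)] with G(s) = (s + 5)/((s + 5)^2 + 1):
differentiating 2 times and applying the sign gives 2*(s + 5)*(s^2 + 10*s + 22)/(s^2 + 10*s + 26)^3.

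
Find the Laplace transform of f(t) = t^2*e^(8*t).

2/(s - 8)^3

L{e^(8t)} = 1/(s - 8).
Then apply L{t^2·g(t)} = (-1)^2 d^2/ds^2[G(s)] with G(s) = 1/(s - 8):
differentiating 2 times and applying the sign gives 2/(s - 8)^3.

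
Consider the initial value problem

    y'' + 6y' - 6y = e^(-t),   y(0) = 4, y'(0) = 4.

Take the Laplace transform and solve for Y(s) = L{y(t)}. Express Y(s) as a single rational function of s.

Y(s) = (4*s^2 + 32*s + 29)/(s^3 + 7*s^2 - 6)

Transform both sides with L{·}.
With L{y''} = s^2 Y - s·y(0) - y'(0) and L{y'} = sY - y(0), with y(0) = 4, y'(0) = 4: the LHS transforms to (s^2 + 6*s - 6)Y - (4*s + 28).
The right side is L{e^(-t)} = 1/(s + 1).
So (s^2 + 6*s - 6)Y = 1/(s + 1) + (4*s + 28).
Divide through and combine into a single rational function.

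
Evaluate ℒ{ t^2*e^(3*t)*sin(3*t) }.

L{sin(3t)} = 3/(s^2 + 9).
Multiplying by e^(3t) shifts s → s - 3, so L{e^(3*t)*sin(3*t)} = 3/((s - 3)^2 + 9).
Then apply L{t^2·g(t)} = (-1)^2 d^2/ds^2[G(s)] with G(s) = 3/((s - 3)^2 + 9):
differentiating 2 times and applying the sign gives 18*(s^2 - 6*s + 6)/(s^2 - 6*s + 18)^3.

18*(s^2 - 6*s + 6)/(s^2 - 6*s + 18)^3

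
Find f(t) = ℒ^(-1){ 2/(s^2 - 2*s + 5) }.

Rewrite the denominator: s^2 - 2*s + 5 = (s - 1)^2 + 4.
The form in (s - 1) signals a first-shifting-theorem factor e^(t).
Since L{sin(2t)} = 2/(s^2 + 4), the inverse is e^(t)*sin(2*t).

f(t) = exp(t)*sin(2*t)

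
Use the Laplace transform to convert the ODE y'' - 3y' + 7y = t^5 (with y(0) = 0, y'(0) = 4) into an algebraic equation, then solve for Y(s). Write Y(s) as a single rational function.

Y(s) = (4*s^6 + 120)/(s^8 - 3*s^7 + 7*s^6)

Take the Laplace transform of both sides.
Using L{y''} = s^2 Y - s·y(0) - y'(0) and L{y'} = sY - y(0), with y(0) = 0, y'(0) = 4, the left side becomes (s^2 - 3*s + 7)Y - (4).
The right side is L{t^5} = 120/s^6.
So (s^2 - 3*s + 7)Y = 120/s^6 + (4).
Isolate Y and clear denominators.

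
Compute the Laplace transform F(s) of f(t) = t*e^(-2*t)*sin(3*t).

L{sin(3t)} = 3/(s^2 + 9).
Multiplying by e^(-2t) shifts s → s + 2, so L{e^(-2*t)*sin(3*t)} = 3/((s + 2)^2 + 9).
Then apply L{t·g(t)} = -d/ds[G(s)] with G(s) = 3/((s + 2)^2 + 9):
differentiating 1 time and applying the sign gives 6*(s + 2)/(s^2 + 4*s + 13)^2.

F(s) = 6*(s + 2)/(s^2 + 4*s + 13)^2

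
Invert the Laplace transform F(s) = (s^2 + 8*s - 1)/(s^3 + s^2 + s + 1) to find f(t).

Factor the denominator: s^3 + s^2 + s + 1 = (s + 1)*(s^2 + 1).
Partial fraction decomposition gives [-4/(s + 1)] + [5*s/(s^2 + 1)] + [3/(s^2 + 1)].
Invert each term: -4/(s + 1) ↔ -4e^(-t); 5·s/(s^2 + 1) ↔ 5cos(t); 3·1/(s^2 + 1) ↔ 3sin(t).

f(t) = 3*sin(t) + 5*cos(t) - 4*exp(-t)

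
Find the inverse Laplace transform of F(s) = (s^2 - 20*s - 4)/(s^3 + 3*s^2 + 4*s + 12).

Factor the denominator: s^3 + 3*s^2 + 4*s + 12 = (s + 3)*(s^2 + 4).
Partial fraction decomposition gives [5/(s + 3)] + [-4*s/(s^2 + 4)] + [-8/(s^2 + 4)].
Invert each term: 5/(s + 3) ↔ 5e^(-3t); -4·s/(s^2 + 4) ↔ -4cos(2t); -4·2/(s^2 + 4) ↔ -4sin(2t).

-4*sin(2*t) - 4*cos(2*t) + 5*exp(-3*t)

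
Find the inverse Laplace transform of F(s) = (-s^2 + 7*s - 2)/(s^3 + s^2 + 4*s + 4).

Factor the denominator: s^3 + s^2 + 4*s + 4 = (s + 1)*(s^2 + 4).
Partial fraction decomposition gives [-2/(s + 1)] + [s/(s^2 + 4)] + [6/(s^2 + 4)].
Invert each term: -2/(s + 1) ↔ -2e^(-t); 1·s/(s^2 + 4) ↔ cos(2t); 3·2/(s^2 + 4) ↔ 3sin(2t).

3*sin(2*t) + cos(2*t) - 2*exp(-t)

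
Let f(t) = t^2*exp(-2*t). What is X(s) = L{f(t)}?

X(s) = 2/(s + 2)^3

L{e^(-2t)} = 1/(s + 2).
Then apply L{t^2·g(t)} = (-1)^2 d^2/ds^2[G(s)] with G(s) = 1/(s + 2):
differentiating 2 times and applying the sign gives 2/(s + 2)^3.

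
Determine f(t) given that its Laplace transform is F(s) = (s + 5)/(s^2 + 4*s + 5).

Complete the square in the denominator: s^2 + 4*s + 5 = (s + 2)^2 + 1^2.
Split the numerator to match: s + 5 = 1·(s + 2) + 3·1.
Invert each term: 1·(s + 2)/((s + 2)^2 + 1) ↔ e^(-2t)cos(t); 3·1/((s + 2)^2 + 1) ↔ 3e^(-2t)sin(t).

f(t) = 3*exp(-2*t)*sin(t) + exp(-2*t)*cos(t)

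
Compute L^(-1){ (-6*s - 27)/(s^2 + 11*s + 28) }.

-exp(-4*t) - 5*exp(-7*t)

Factor the denominator: s^2 + 11*s + 28 = (s + 4)*(s + 7).
Partial fraction decomposition gives [-1/(s + 4)] + [-5/(s + 7)].
Invert each term: -1/(s + 4) ↔ -e^(-4t); -5/(s + 7) ↔ -5e^(-7t).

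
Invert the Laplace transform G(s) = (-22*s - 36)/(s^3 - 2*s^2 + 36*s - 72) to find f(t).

f(t) = -2*exp(2*t) - 3*sin(6*t) + 2*cos(6*t)

Factor the denominator: s^3 - 2*s^2 + 36*s - 72 = (s - 2)*(s^2 + 36).
Partial fraction decomposition gives [-2/(s - 2)] + [2*s/(s^2 + 36)] + [-18/(s^2 + 36)].
Invert each term: -2/(s - 2) ↔ -2e^(2t); 2·s/(s^2 + 36) ↔ 2cos(6t); -3·6/(s^2 + 36) ↔ -3sin(6t).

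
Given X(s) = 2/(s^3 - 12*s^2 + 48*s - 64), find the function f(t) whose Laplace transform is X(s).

f(t) = t^2*exp(4*t)

Rewrite the denominator: s^3 - 12*s^2 + 48*s - 64 = (s - 4)^3.
The form in (s - 4) signals a first-shifting-theorem factor e^(4t).
Since L{t^2} = 2!/s^3 = 2/s^3, the inverse is t^2*e^(4*t).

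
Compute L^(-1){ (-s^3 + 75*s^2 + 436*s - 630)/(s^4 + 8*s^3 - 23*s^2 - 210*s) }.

5*exp(5*t) + 3 - 5*exp(-6*t) - 4*exp(-7*t)

Factor the denominator: s^4 + 8*s^3 - 23*s^2 - 210*s = s*(s - 5)*(s + 6)*(s + 7).
Partial fraction decomposition gives [3/s] + [5/(s - 5)] + [-5/(s + 6)] + [-4/(s + 7)].
Invert each term: 3/(s - 0) ↔ 3e^(0t); 5/(s - 5) ↔ 5e^(5t); -5/(s + 6) ↔ -5e^(-6t); -4/(s + 7) ↔ -4e^(-7t).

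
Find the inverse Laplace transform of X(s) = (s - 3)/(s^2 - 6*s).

exp(3*t)*cosh(3*t)

Rewrite the denominator: s^2 - 6*s = (s - 3)^2 - 9.
The form in (s - 3) signals a first-shifting-theorem factor e^(3t).
Since L{cosh(3t)} = s/(s^2 - 9), the inverse is e^(3*t)*cosh(3*t).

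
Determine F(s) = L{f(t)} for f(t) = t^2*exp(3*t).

F(s) = 2/(s - 3)^3

L{e^(3t)} = 1/(s - 3).
Then apply L{t^2·g(t)} = (-1)^2 d^2/ds^2[G(s)] with G(s) = 1/(s - 3):
differentiating 2 times and applying the sign gives 2/(s - 3)^3.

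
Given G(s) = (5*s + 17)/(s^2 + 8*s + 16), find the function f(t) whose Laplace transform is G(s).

Factor the denominator: s^2 + 8*s + 16 = (s + 4)^2.
Partial fraction decomposition gives [5/(s + 4)] + [-3/(s + 4)^2].
Invert each term: 5/(s + 4) ↔ 5e^(-4t); -3/(s + 4)^2 ↔ -3t·e^(-4t).

f(t) = -3*t*exp(-4*t) + 5*exp(-4*t)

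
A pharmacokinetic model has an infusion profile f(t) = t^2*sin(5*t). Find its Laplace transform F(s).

L{sin(5t)} = 5/(s^2 + 25).
Then apply L{t^2·g(t)} = (-1)^2 d^2/ds^2[G(s)] with G(s) = 5/(s^2 + 25):
differentiating 2 times and applying the sign gives 10*(3*s^2 - 25)/(s^2 + 25)^3.

F(s) = 10*(3*s^2 - 25)/(s^2 + 25)^3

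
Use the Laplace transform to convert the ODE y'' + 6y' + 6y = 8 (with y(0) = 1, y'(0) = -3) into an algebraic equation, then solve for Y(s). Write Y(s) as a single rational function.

Take the Laplace transform of both sides.
Using L{y''} = s^2 Y - s·y(0) - y'(0) and L{y'} = sY - y(0), with y(0) = 1, y'(0) = -3, the left side becomes (s^2 + 6*s + 6)Y - (s + 3).
The right side is L{8} = 8/s.
So (s^2 + 6*s + 6)Y = 8/s + (s + 3).
Solve for Y(s) and write it as one ratio of polynomials.

Y(s) = (s^2 + 3*s + 8)/(s^3 + 6*s^2 + 6*s)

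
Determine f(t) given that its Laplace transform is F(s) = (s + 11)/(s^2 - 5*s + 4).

f(t) = 5*exp(4*t) - 4*exp(t)

Factor the denominator: s^2 - 5*s + 4 = (s - 4)*(s - 1).
Partial fraction decomposition gives [5/(s - 4)] + [-4/(s - 1)].
Invert each term: 5/(s - 4) ↔ 5e^(4t); -4/(s - 1) ↔ -4e^(t).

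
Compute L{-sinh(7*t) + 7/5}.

By linearity of the Laplace transform, transform each term separately.
L{7/5} = (7/5)/s; (-1)·[L{sinh(7t)} = 7/(s^2 - 49)].

-7/(s^2 - 49) + 7/(5*s)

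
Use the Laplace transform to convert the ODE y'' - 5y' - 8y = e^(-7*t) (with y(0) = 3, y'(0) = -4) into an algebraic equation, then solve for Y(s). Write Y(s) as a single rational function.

Laplace-transform each side.
The derivative rules (L{y''} = s^2 Y - s·y(0) - y'(0) and L{y'} = sY - y(0), with y(0) = 3, y'(0) = -4) turn the left side into (s^2 - 5*s - 8)Y - (3*s - 19).
The right side is L{e^(-7*t)} = 1/(s + 7).
So (s^2 - 5*s - 8)Y = 1/(s + 7) + (3*s - 19).
Isolate Y and clear denominators.

Y(s) = (3*s^2 + 2*s - 132)/(s^3 + 2*s^2 - 43*s - 56)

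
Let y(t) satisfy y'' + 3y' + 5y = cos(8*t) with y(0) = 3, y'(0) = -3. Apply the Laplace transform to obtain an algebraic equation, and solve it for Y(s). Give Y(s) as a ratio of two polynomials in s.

Take the Laplace transform of both sides.
Using L{y''} = s^2 Y - s·y(0) - y'(0) and L{y'} = sY - y(0), with y(0) = 3, y'(0) = -3, the left side becomes (s^2 + 3*s + 5)Y - (3*s + 6).
The right side is L{cos(8*t)} = s/(s^2 + 64).
So (s^2 + 3*s + 5)Y = s/(s^2 + 64) + (3*s + 6).
Isolate Y and clear denominators.

Y(s) = (3*s^3 + 6*s^2 + 193*s + 384)/(s^4 + 3*s^3 + 69*s^2 + 192*s + 320)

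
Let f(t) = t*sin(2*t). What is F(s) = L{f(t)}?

L{sin(2t)} = 2/(s^2 + 4).
Then apply L{t·g(t)} = -d/ds[G(s)] with G(s) = 2/(s^2 + 4):
differentiating 1 time and applying the sign gives 4*s/(s^2 + 4)^2.

F(s) = 4*s/(s^2 + 4)^2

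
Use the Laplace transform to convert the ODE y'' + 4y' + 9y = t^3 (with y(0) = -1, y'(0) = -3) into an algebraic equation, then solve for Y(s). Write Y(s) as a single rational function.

Apply the Laplace transform to the equation.
The derivative rules (L{y''} = s^2 Y - s·y(0) - y'(0) and L{y'} = sY - y(0), with y(0) = -1, y'(0) = -3) turn the left side into (s^2 + 4*s + 9)Y - (-s - 7).
The right side is L{t^3} = 6/s^4.
So (s^2 + 4*s + 9)Y = 6/s^4 + (-s - 7).
Isolate Y and clear denominators.

Y(s) = (-s^5 - 7*s^4 + 6)/(s^6 + 4*s^5 + 9*s^4)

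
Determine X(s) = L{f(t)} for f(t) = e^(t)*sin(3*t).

X(s) = 3/((s - 1)^2 + 9)

L{sin(3t)} = 3/(s^2 + 9).
By the first shifting theorem, multiplying by e^(t) replaces s with s - 1.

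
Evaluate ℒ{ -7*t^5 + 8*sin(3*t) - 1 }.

24/(s^2 + 9) - 1/s - 840/s^6

Apply the Laplace transform termwise.
L{-1} = -1/s; (-7)·[L{t^5} = 5!/s^6 = 120/s^6]; (8)·[L{sin(3t)} = 3/(s^2 + 9)].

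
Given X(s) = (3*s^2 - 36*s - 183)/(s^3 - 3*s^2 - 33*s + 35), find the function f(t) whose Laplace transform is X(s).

Factor the denominator: s^3 - 3*s^2 - 33*s + 35 = (s - 7)*(s - 1)*(s + 5).
Partial fraction decomposition gives [6/(s - 1)] + [1/(s + 5)] + [-4/(s - 7)].
Invert each term: 6/(s - 1) ↔ 6e^(t); 1/(s + 5) ↔ e^(-5t); -4/(s - 7) ↔ -4e^(7t).

f(t) = -4*exp(7*t) + 6*exp(t) + exp(-5*t)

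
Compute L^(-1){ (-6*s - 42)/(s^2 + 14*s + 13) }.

Rewrite the denominator: s^2 + 14*s + 13 = (s + 7)^2 - 36.
The form in (s + 7) signals a first-shifting-theorem factor e^(-7t).
Since L{cosh(6t)} = s/(s^2 - 36), the inverse is e^(-7*t)*cosh(6*t), scaled by -6.

-6*exp(-7*t)*cosh(6*t)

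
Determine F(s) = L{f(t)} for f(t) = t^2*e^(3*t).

L{e^(3t)} = 1/(s - 3).
Then apply L{t^2·g(t)} = (-1)^2 d^2/ds^2[G(s)] with G(s) = 1/(s - 3):
differentiating 2 times and applying the sign gives 2/(s - 3)^3.

F(s) = 2/(s - 3)^3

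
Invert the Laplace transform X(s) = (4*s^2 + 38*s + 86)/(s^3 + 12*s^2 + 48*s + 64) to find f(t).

f(t) = -t^2*exp(-4*t) + 6*t*exp(-4*t) + 4*exp(-4*t)

Factor the denominator: s^3 + 12*s^2 + 48*s + 64 = (s + 4)^3.
Partial fraction decomposition gives [4/(s + 4)] + [6/(s + 4)^2] + [-2/(s + 4)^3].
Invert each term: 4/(s + 4) ↔ 4e^(-4t); 6/(s + 4)^2 ↔ 6t·e^(-4t); -2/(s + 4)^3 ↔ (-1)t^2·e^(-4t).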